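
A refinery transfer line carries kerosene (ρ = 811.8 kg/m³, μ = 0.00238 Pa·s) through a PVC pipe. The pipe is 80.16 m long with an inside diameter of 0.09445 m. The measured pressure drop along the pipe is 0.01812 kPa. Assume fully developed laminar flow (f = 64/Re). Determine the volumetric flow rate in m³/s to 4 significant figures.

For laminar flow, f = 64/Re with Re = ρVD/μ, so Darcy-Weisbach reduces to ΔP = 32μLV/D². Solving for V: V = ΔP·D²/(32μL) = 18.12·(0.09445)²/(32·0.00238·80.16) = 0.02648 m/s.
Check: Re = ρVD/μ = 811.8·0.02648·0.09445/0.00238 = 853 < 2300, so the laminar assumption holds.
Q = V·A = 0.02648·(π/4·0.09445²) = 0.0001855 m³/s = 1.855×10^-4 m³/s.

Q ≈ 1.855×10^-4 m³/s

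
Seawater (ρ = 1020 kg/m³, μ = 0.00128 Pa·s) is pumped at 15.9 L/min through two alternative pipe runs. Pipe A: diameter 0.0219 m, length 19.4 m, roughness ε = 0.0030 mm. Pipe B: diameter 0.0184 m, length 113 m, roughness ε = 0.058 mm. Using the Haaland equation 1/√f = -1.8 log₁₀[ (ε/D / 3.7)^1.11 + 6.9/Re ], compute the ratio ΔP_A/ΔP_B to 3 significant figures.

ΔP_A/ΔP_B ≈ 0.0642

Pipe A: V = Q/A = 0.000265/0.0003767 = 0.7035 m/s; Re = 1.228e+04; ε/D = 0.000137; Haaland → f = 0.02938; ΔP_A = f(L/D)(ρV²/2) = 6570 Pa.
Pipe B: V = Q/A = 0.000265/0.0002659 = 0.9966 m/s; Re = 1.461e+04; ε/D = 0.00315; Haaland → f = 0.03288; ΔP_B = f(L/D)(ρV²/2) = 1.023e+05 Pa.
ΔP_A/ΔP_B = 6570/1.023e+05 = 0.0642.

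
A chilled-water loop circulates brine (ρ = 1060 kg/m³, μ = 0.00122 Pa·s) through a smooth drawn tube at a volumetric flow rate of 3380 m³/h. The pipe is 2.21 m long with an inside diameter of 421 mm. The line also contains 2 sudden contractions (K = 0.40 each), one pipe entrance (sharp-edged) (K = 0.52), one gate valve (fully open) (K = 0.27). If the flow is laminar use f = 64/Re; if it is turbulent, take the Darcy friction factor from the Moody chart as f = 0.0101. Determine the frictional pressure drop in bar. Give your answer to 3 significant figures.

Q = 3380 m³/h = 3380/3600 = 0.9389 m³/s.
Cross-sectional area A = πD²/4 = π(0.421)²/4 = 0.1392 m²; mean velocity V = Q/A = 0.9389/0.1392 = 6.745 m/s.
Reynolds number Re = ρVD/μ = 1060 · 6.745 · 0.421 / 0.00122 = 2.467e+06.
Re > 4000 → turbulent; use the Moody-chart value f = 0.0101.
Total minor-loss coefficient ΣK = 2·0.4 + 1·0.52 + 1·0.27 = 1.59.
ΔP = [f·L/D + ΣK]·(ρV²/2) = [0.0101·2.21/0.421 + 1.59]·(1060·6.745²/2) = [0.05302 + 1.59]·2.411e+04 = 3.961e+04 Pa.
ΔP = 3.961e+04 Pa = 0.396 bar.

ΔP ≈ 0.396 bar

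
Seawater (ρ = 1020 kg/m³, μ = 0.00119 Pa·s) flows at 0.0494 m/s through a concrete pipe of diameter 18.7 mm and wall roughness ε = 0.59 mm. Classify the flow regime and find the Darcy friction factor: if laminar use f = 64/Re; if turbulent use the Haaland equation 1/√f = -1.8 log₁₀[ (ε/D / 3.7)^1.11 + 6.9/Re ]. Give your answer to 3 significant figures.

Re = ρVD/μ = 1020·0.0494·0.0187/0.00119 = 791.8.
Re < 2300 → laminar, so f = 64/Re = 0.08083 (roughness is irrelevant in laminar flow).

f ≈ 0.0808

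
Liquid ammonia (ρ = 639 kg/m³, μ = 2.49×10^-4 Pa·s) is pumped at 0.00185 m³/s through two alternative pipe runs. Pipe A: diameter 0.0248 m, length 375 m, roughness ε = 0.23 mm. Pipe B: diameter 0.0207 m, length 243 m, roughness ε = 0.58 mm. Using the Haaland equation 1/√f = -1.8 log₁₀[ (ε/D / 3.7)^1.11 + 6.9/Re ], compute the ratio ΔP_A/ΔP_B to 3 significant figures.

ΔP_A/ΔP_B ≈ 0.418

Pipe A: V = Q/A = 0.00185/0.0004831 = 3.83 m/s; Re = 2.437e+05; ε/D = 0.00927; Haaland → f = 0.03727; ΔP_A = f(L/D)(ρV²/2) = 2.641e+06 Pa.
Pipe B: V = Q/A = 0.00185/0.0003365 = 5.497 m/s; Re = 2.92e+05; ε/D = 0.028; Haaland → f = 0.05581; ΔP_B = f(L/D)(ρV²/2) = 6.325e+06 Pa.
ΔP_A/ΔP_B = 2.641e+06/6.325e+06 = 0.418.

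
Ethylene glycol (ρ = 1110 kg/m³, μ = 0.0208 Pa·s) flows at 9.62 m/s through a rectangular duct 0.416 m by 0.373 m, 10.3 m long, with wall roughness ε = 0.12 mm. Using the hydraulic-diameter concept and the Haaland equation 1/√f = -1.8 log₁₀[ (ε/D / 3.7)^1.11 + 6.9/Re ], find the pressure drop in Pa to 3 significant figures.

Hydraulic diameter D_h = 4A/P = 4·(0.416·0.373)/(2·(0.416+0.373)) = 0.6207/1.578 = 0.3933 m.
Re = ρVD_h/μ = 1110·9.62·0.3933/0.0208 = 2.019e+05.
ε/D_h = 0.00012/0.3933 = 0.000305; Haaland gives 1/√f = -1.8 log₁₀[2.93e-05+3.42e-05] = 7.555, so f = 0.01752.
ΔP = f(L/D_h)(ρV²/2) = 0.01752·10.3/0.3933·5.136e+04 = 2.356e+04 Pa.

ΔP ≈ 23600 Pa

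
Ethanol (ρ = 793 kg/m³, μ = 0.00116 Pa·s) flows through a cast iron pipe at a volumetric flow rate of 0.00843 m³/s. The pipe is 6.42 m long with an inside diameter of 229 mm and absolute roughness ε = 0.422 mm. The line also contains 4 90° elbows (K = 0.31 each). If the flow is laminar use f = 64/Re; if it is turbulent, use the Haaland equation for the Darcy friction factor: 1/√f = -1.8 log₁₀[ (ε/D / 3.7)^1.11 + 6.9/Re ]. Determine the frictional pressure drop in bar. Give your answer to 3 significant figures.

Cross-sectional area A = πD²/4 = π(0.229)²/4 = 0.04119 m²; mean velocity V = Q/A = 0.00843/0.04119 = 0.2047 m/s.
Reynolds number Re = ρVD/μ = 793 · 0.2047 · 0.229 / 0.00116 = 3.204e+04.
Re > 4000 → turbulent. Relative roughness ε/D = 0.000422/0.229 = 0.00184. Haaland: 1/√f = -1.8 log₁₀[(0.00184/3.7)^1.11 + 6.9/3.204e+04] = -1.8 log₁₀[0.000216 + 0.000215] = 6.058, so f = 0.02725.
Total minor-loss coefficient ΣK = 4·0.31 = 1.24.
ΔP = [f·L/D + ΣK]·(ρV²/2) = [0.02725·6.42/0.229 + 1.24]·(793·0.2047²/2) = [0.764 + 1.24]·16.61 = 33.29 Pa.
ΔP = 33.29 Pa = 3.33×10^-4 bar.

ΔP ≈ 3.33×10^-4 bar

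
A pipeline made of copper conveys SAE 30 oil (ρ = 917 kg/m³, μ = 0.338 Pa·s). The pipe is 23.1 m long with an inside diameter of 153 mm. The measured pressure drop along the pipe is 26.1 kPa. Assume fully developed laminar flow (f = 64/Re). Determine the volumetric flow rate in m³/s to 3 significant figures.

For laminar flow, f = 64/Re with Re = ρVD/μ, so Darcy-Weisbach reduces to ΔP = 32μLV/D². Solving for V: V = ΔP·D²/(32μL) = 2.61e+04·(0.153)²/(32·0.338·23.1) = 2.445 m/s.
Check: Re = ρVD/μ = 917·2.445·0.153/0.338 = 1015 < 2300, so the laminar assumption holds.
Q = V·A = 2.445·(π/4·0.153²) = 0.04496 m³/s = 0.0450 m³/s.

Q ≈ 0.0450 m³/s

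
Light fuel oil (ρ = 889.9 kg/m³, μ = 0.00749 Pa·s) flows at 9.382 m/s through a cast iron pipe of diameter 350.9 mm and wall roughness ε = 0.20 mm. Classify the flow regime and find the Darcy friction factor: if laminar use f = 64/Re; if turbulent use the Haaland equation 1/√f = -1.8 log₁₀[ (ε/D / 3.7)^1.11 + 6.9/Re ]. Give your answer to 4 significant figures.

Re = ρVD/μ = 889.9·9.382·0.3509/0.00749 = 3.911e+05.
Re > 4000 → turbulent. ε/D = 0.0002/0.3509 = 0.00057; Haaland: 1/√f = -1.8 log₁₀[5.87e-05 + 1.76e-05] = 7.412, so f = 0.0182.

f ≈ 0.01820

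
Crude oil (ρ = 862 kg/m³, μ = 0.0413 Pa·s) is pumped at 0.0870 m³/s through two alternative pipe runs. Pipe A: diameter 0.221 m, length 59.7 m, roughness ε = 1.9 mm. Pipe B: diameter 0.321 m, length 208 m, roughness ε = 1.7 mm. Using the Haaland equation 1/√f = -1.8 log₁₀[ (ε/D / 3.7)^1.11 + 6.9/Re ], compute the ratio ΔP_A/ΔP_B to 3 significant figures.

ΔP_A/ΔP_B ≈ 1.92

Pipe A: V = Q/A = 0.087/0.03836 = 2.268 m/s; Re = 1.046e+04; ε/D = 0.0086; Haaland → f = 0.04134; ΔP_A = f(L/D)(ρV²/2) = 2.476e+04 Pa.
Pipe B: V = Q/A = 0.087/0.08093 = 1.075 m/s; Re = 7202; ε/D = 0.0053; Haaland → f = 0.0399; ΔP_B = f(L/D)(ρV²/2) = 1.288e+04 Pa.
ΔP_A/ΔP_B = 2.476e+04/1.288e+04 = 1.92.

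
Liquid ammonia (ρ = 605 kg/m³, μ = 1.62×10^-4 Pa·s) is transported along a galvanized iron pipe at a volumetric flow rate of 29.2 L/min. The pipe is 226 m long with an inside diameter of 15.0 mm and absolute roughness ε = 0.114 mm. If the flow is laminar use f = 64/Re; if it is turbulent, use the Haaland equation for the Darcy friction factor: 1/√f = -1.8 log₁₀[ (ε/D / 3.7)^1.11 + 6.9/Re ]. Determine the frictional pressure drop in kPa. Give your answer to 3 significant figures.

Q = 29.2 L/min = 29.2/60000 = 0.0004867 m³/s.
Cross-sectional area A = πD²/4 = π(0.015)²/4 = 0.0001767 m²; mean velocity V = Q/A = 0.0004867/0.0001767 = 2.754 m/s.
Reynolds number Re = ρVD/μ = 605 · 2.754 · 0.015 / 0.000162 = 1.543e+05.
Re > 4000 → turbulent. Relative roughness ε/D = 0.000114/0.015 = 0.0076. Haaland: 1/√f = -1.8 log₁₀[(0.0076/3.7)^1.11 + 6.9/1.543e+05] = -1.8 log₁₀[0.00104 + 4.47e-05] = 5.336, so f = 0.03511.
Darcy-Weisbach: ΔP = f(L/D)(ρV²/2) = 0.03511·(226/0.015)·(605·2.754²/2) = 0.03511·1.507e+04·2294 = 1.214e+06 Pa.
ΔP = 1.214e+06 Pa = 1210 kPa.

ΔP ≈ 1210 kPa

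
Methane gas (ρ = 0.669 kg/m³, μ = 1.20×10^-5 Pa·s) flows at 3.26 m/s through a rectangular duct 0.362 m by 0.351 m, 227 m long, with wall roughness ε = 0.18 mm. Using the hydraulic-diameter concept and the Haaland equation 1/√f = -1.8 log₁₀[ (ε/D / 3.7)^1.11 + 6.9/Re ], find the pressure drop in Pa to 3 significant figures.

ΔP ≈ 48.3 Pa

Hydraulic diameter D_h = 4A/P = 4·(0.362·0.351)/(2·(0.362+0.351)) = 0.5082/1.426 = 0.3564 m.
Re = ρVD_h/μ = 0.669·3.26·0.3564/1.2e-05 = 6.478e+04.
ε/D_h = 0.00018/0.3564 = 0.000505; Haaland gives 1/√f = -1.8 log₁₀[5.13e-05+0.000107] = 6.843, so f = 0.02135.
ΔP = f(L/D_h)(ρV²/2) = 0.02135·227/0.3564·3.555 = 48.35 Pa.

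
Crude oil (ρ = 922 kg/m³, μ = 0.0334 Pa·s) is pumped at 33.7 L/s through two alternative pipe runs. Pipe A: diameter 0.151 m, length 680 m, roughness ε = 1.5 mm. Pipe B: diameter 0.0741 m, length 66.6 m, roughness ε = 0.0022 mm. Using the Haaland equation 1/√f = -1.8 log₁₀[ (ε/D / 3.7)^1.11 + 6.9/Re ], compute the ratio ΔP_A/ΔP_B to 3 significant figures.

ΔP_A/ΔP_B ≈ 0.471

Pipe A: V = Q/A = 0.0337/0.01791 = 1.882 m/s; Re = 7844; ε/D = 0.00993; Haaland → f = 0.04421; ΔP_A = f(L/D)(ρV²/2) = 3.25e+05 Pa.
Pipe B: V = Q/A = 0.0337/0.004312 = 7.815 m/s; Re = 1.598e+04; ε/D = 2.97e-05; Haaland → f = 0.0273; ΔP_B = f(L/D)(ρV²/2) = 6.906e+05 Pa.
ΔP_A/ΔP_B = 3.25e+05/6.906e+05 = 0.471.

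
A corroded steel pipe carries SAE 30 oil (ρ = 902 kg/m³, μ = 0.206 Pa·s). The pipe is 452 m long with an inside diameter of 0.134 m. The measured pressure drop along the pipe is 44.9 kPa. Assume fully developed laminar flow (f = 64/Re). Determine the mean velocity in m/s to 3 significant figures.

For laminar flow, f = 64/Re with Re = ρVD/μ, so Darcy-Weisbach reduces to ΔP = 32μLV/D². Solving for V: V = ΔP·D²/(32μL) = 4.49e+04·(0.134)²/(32·0.206·452) = 0.2706 m/s.
Check: Re = ρVD/μ = 902·0.2706·0.134/0.206 = 158.8 < 2300, so the laminar assumption holds.

V ≈ 0.271 m/s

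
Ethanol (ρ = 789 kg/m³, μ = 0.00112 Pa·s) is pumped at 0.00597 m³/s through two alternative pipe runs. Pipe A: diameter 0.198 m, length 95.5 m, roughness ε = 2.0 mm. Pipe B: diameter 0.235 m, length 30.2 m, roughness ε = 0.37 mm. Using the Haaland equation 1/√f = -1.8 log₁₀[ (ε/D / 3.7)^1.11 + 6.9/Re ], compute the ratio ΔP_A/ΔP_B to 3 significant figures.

ΔP_A/ΔP_B ≈ 10.6

Pipe A: V = Q/A = 0.00597/0.03079 = 0.1939 m/s; Re = 2.704e+04; ε/D = 0.0101; Haaland → f = 0.0401; ΔP_A = f(L/D)(ρV²/2) = 286.8 Pa.
Pipe B: V = Q/A = 0.00597/0.04337 = 0.1376 m/s; Re = 2.279e+04; ε/D = 0.00157; Haaland → f = 0.02808; ΔP_B = f(L/D)(ρV²/2) = 26.97 Pa.
ΔP_A/ΔP_B = 286.8/26.97 = 10.6.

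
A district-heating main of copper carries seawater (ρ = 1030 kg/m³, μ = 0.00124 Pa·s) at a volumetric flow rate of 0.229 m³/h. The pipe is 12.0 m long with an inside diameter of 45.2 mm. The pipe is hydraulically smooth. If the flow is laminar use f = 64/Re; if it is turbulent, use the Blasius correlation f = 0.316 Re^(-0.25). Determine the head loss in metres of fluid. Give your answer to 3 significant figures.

Q = 0.229 m³/h = 0.229/3600 = 6.361e-05 m³/s.
Cross-sectional area A = πD²/4 = π(0.0452)²/4 = 0.001605 m²; mean velocity V = Q/A = 6.361e-05/0.001605 = 0.03964 m/s.
Reynolds number Re = ρVD/μ = 1030 · 0.03964 · 0.0452 / 0.00124 = 1488.
Re < 2300 → laminar flow, so f = 64/Re = 64/1488 = 0.043 (the turbulent correlation is not needed).
Darcy-Weisbach: ΔP = f(L/D)(ρV²/2) = 0.043·(12/0.0452)·(1030·0.03964²/2) = 0.043·265.5·0.8094 = 9.239 Pa.
Head loss h_f = ΔP/(ρg) = 9.239/(1030·9.81) = 9.14×10^-4 m.

h_f ≈ 9.14×10^-4 m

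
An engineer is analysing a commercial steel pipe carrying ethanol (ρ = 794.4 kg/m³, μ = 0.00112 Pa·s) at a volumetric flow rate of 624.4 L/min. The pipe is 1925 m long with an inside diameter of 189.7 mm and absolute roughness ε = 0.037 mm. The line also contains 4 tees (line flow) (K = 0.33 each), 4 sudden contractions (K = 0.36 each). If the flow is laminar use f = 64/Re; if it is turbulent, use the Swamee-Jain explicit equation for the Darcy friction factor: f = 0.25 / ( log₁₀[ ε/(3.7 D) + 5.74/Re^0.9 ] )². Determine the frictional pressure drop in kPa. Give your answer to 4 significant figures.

ΔP ≈ 11.94 kPa

Q = 624.4 L/min = 624.4/60000 = 0.01041 m³/s.
Cross-sectional area A = πD²/4 = π(0.1897)²/4 = 0.02826 m²; mean velocity V = Q/A = 0.01041/0.02826 = 0.3682 m/s.
Reynolds number Re = ρVD/μ = 794.4 · 0.3682 · 0.1897 / 0.00112 = 4.954e+04.
Re > 4000 → turbulent. Relative roughness ε/D = 3.7e-05/0.1897 = 0.000195. Swamee-Jain: f = 0.25/(log₁₀[0.000195/3.7 + 5.74/4.954e+04^0.9])² = 0.25/(log₁₀[5.27e-05 + 0.000342])² = 0.25/(-3.404)² = 0.02157.
Total minor-loss coefficient ΣK = 4·0.33 + 4·0.36 = 2.76.
ΔP = [f·L/D + ΣK]·(ρV²/2) = [0.02157·1925/0.1897 + 2.76]·(794.4·0.3682²/2) = [218.9 + 2.76]·53.85 = 1.194e+04 Pa.
ΔP = 1.194e+04 Pa = 11.94 kPa.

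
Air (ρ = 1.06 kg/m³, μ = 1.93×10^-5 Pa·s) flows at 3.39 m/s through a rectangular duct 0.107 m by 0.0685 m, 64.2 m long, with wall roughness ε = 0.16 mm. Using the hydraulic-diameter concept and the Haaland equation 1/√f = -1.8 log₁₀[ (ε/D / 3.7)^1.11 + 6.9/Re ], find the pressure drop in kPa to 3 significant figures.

Hydraulic diameter D_h = 4A/P = 4·(0.107·0.0685)/(2·(0.107+0.0685)) = 0.02932/0.351 = 0.08353 m.
Re = ρVD_h/μ = 1.06·3.39·0.08353/1.93e-05 = 1.555e+04.
ε/D_h = 0.00016/0.08353 = 0.00192; Haaland gives 1/√f = -1.8 log₁₀[0.000225+0.000444] = 5.714, so f = 0.03062.
ΔP = f(L/D_h)(ρV²/2) = 0.03062·64.2/0.08353·6.091 = 143.4 Pa.
ΔP = 0.143 kPa.

ΔP ≈ 0.143 kPa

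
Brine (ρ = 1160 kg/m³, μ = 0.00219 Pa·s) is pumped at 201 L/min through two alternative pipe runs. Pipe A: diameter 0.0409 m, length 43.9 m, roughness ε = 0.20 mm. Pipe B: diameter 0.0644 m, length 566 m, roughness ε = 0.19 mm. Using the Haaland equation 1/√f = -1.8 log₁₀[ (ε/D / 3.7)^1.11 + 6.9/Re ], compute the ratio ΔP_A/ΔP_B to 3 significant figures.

ΔP_A/ΔP_B ≈ 0.816

Pipe A: V = Q/A = 0.00335/0.001314 = 2.55 m/s; Re = 5.524e+04; ε/D = 0.00489; Haaland → f = 0.03175; ΔP_A = f(L/D)(ρV²/2) = 1.285e+05 Pa.
Pipe B: V = Q/A = 0.00335/0.003257 = 1.028 m/s; Re = 3.508e+04; ε/D = 0.00295; Haaland → f = 0.02919; ΔP_B = f(L/D)(ρV²/2) = 1.574e+05 Pa.
ΔP_A/ΔP_B = 1.285e+05/1.574e+05 = 0.816.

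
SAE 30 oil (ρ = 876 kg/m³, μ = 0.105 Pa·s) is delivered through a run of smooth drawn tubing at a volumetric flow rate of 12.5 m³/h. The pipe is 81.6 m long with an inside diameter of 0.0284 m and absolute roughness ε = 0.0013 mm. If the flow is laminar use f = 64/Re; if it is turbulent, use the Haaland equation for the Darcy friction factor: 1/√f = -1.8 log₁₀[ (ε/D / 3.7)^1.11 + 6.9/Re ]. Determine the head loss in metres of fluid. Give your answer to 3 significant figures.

h_f ≈ 217 m

Q = 12.5 m³/h = 12.5/3600 = 0.003472 m³/s.
Cross-sectional area A = πD²/4 = π(0.0284)²/4 = 0.0006335 m²; mean velocity V = Q/A = 0.003472/0.0006335 = 5.481 m/s.
Reynolds number Re = ρVD/μ = 876 · 5.481 · 0.0284 / 0.105 = 1299.
Re < 2300 → laminar flow, so f = 64/Re = 64/1299 = 0.04928 (the turbulent correlation is not needed).
Darcy-Weisbach: ΔP = f(L/D)(ρV²/2) = 0.04928·(81.6/0.0284)·(876·5.481²/2) = 0.04928·2873·1.316e+04 = 1.863e+06 Pa.
Head loss h_f = ΔP/(ρg) = 1.863e+06/(876·9.81) = 217 m.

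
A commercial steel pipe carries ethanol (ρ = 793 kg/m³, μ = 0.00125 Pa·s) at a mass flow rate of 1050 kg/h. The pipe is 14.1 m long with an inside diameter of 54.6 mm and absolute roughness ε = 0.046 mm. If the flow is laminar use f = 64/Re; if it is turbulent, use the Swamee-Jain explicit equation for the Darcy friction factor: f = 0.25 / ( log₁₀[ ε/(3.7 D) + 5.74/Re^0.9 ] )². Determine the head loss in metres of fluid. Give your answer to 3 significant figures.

h_f ≈ 0.0123 m

ṁ = 1050 kg/h = 1050/3600 = 0.2917 kg/s.
A = πD²/4 = π(0.0546)²/4 = 0.002341 m²; mean velocity V = ṁ/(ρA) = 0.2917/(793 · 0.002341) = 0.1571 m/s.
Reynolds number Re = ρVD/μ = 793 · 0.1571 · 0.0546 / 0.00125 = 5441.
Re > 4000 → turbulent. Relative roughness ε/D = 4.6e-05/0.0546 = 0.000842. Swamee-Jain: f = 0.25/(log₁₀[0.000842/3.7 + 5.74/5441^0.9])² = 0.25/(log₁₀[0.000228 + 0.00249])² = 0.25/(-2.565)² = 0.03799.
Darcy-Weisbach: ΔP = f(L/D)(ρV²/2) = 0.03799·(14.1/0.0546)·(793·0.1571²/2) = 0.03799·258.2·9.784 = 95.99 Pa.
Head loss h_f = ΔP/(ρg) = 95.99/(793·9.81) = 0.0123 m.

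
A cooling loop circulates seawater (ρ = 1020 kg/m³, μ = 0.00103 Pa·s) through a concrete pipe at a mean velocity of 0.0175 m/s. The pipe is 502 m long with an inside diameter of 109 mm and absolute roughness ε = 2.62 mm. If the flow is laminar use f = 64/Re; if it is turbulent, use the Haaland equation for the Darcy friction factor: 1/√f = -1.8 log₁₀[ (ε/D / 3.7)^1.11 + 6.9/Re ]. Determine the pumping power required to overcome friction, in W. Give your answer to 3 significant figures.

Reynolds number Re = ρVD/μ = 1020 · 0.0175 · 0.109 / 0.00103 = 1889.
Re < 2300 → laminar flow, so f = 64/Re = 64/1889 = 0.03388 (the turbulent correlation is not needed).
Darcy-Weisbach: ΔP = f(L/D)(ρV²/2) = 0.03388·(502/0.109)·(1020·0.0175²/2) = 0.03388·4606·0.1562 = 24.37 Pa.
Q = V·A = 0.0175·0.009331 = 0.0001633 m³/s.
Pumping power P = QΔP = 0.0001633·24.37 = 0.003980 W = 0.00398 W.

P ≈ 0.00398 W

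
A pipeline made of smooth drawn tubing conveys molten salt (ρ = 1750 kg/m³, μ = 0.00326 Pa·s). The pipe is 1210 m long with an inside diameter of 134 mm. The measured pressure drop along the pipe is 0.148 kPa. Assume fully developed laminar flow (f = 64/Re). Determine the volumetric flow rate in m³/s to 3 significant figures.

For laminar flow, f = 64/Re with Re = ρVD/μ, so Darcy-Weisbach reduces to ΔP = 32μLV/D². Solving for V: V = ΔP·D²/(32μL) = 148·(0.134)²/(32·0.00326·1210) = 0.02105 m/s.
Check: Re = ρVD/μ = 1750·0.02105·0.134/0.00326 = 1514 < 2300, so the laminar assumption holds.
Q = V·A = 0.02105·(π/4·0.134²) = 0.0002969 m³/s = 2.97×10^-4 m³/s.

Q ≈ 2.97×10^-4 m³/s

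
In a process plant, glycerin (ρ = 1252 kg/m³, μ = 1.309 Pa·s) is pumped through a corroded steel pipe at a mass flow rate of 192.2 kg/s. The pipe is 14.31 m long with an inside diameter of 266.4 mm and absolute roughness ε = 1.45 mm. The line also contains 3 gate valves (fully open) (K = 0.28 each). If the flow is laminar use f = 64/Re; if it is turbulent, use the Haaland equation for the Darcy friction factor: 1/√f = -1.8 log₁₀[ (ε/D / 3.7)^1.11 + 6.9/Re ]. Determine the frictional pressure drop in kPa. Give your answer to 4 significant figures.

ΔP ≈ 27.25 kPa

A = πD²/4 = π(0.2664)²/4 = 0.05574 m²; mean velocity V = ṁ/(ρA) = 192.2/(1252 · 0.05574) = 2.754 m/s.
Reynolds number Re = ρVD/μ = 1252 · 2.754 · 0.2664 / 1.31 = 701.8.
Re < 2300 → laminar flow, so f = 64/Re = 64/701.8 = 0.0912 (the turbulent correlation is not needed).
Total minor-loss coefficient ΣK = 3·0.28 = 0.84.
ΔP = [f·L/D + ΣK]·(ρV²/2) = [0.0912·14.31/0.2664 + 0.84]·(1252·2.754²/2) = [4.899 + 0.84]·4748 = 2.725e+04 Pa.
ΔP = 2.725e+04 Pa = 27.25 kPa.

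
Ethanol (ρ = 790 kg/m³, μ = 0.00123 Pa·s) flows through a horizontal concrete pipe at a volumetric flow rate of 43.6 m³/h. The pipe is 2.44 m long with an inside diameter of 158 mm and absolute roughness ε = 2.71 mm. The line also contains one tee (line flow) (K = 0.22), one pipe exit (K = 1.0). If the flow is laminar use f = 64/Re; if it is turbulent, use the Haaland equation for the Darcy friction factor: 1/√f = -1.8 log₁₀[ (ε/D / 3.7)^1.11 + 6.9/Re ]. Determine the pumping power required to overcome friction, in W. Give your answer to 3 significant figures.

P ≈ 3.54 W

Q = 43.6 m³/h = 43.6/3600 = 0.01211 m³/s.
Cross-sectional area A = πD²/4 = π(0.158)²/4 = 0.01961 m²; mean velocity V = Q/A = 0.01211/0.01961 = 0.6177 m/s.
Reynolds number Re = ρVD/μ = 790 · 0.6177 · 0.158 / 0.00123 = 6.268e+04.
Re > 4000 → turbulent. Relative roughness ε/D = 0.00271/0.158 = 0.0172. Haaland: 1/√f = -1.8 log₁₀[(0.0172/3.7)^1.11 + 6.9/6.268e+04] = -1.8 log₁₀[0.00257 + 0.00011] = 4.63, so f = 0.04664.
Total minor-loss coefficient ΣK = 1·0.22 + 1·1 = 1.22.
ΔP = [f·L/D + ΣK]·(ρV²/2) = [0.04664·2.44/0.158 + 1.22]·(790·0.6177²/2) = [0.7203 + 1.22]·150.7 = 292.4 Pa.
Pumping power P = QΔP = 0.01211·292.4 = 3.542 W = 3.54 W.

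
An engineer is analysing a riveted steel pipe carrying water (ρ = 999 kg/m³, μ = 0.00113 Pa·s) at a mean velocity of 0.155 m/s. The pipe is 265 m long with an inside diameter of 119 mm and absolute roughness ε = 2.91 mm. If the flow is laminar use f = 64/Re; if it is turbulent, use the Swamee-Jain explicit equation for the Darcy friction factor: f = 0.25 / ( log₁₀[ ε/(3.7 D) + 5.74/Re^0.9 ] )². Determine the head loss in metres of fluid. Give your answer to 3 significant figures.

Reynolds number Re = ρVD/μ = 999 · 0.155 · 0.119 / 0.00113 = 1.631e+04.
Re > 4000 → turbulent. Relative roughness ε/D = 0.00291/0.119 = 0.0245. Swamee-Jain: f = 0.25/(log₁₀[0.0245/3.7 + 5.74/1.631e+04^0.9])² = 0.25/(log₁₀[0.00661 + 0.000929])² = 0.25/(-2.123)² = 0.05548.
Darcy-Weisbach: ΔP = f(L/D)(ρV²/2) = 0.05548·(265/0.119)·(999·0.155²/2) = 0.05548·2227·12 = 1483 Pa.
Head loss h_f = ΔP/(ρg) = 1483/(999·9.81) = 0.151 m.

h_f ≈ 0.151 m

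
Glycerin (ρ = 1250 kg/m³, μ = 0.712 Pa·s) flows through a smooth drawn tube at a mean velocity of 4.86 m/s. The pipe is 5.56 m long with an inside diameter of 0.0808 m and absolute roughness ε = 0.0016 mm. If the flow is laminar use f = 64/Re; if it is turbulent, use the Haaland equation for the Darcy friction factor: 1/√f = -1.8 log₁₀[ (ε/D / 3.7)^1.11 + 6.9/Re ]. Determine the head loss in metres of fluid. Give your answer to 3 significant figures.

Reynolds number Re = ρVD/μ = 1250 · 4.86 · 0.0808 / 0.712 = 689.4.
Re < 2300 → laminar flow, so f = 64/Re = 64/689.4 = 0.09283 (the turbulent correlation is not needed).
Darcy-Weisbach: ΔP = f(L/D)(ρV²/2) = 0.09283·(5.56/0.0808)·(1250·4.86²/2) = 0.09283·68.81·1.476e+04 = 9.43e+04 Pa.
Head loss h_f = ΔP/(ρg) = 9.43e+04/(1250·9.81) = 7.69 m.

h_f ≈ 7.69 m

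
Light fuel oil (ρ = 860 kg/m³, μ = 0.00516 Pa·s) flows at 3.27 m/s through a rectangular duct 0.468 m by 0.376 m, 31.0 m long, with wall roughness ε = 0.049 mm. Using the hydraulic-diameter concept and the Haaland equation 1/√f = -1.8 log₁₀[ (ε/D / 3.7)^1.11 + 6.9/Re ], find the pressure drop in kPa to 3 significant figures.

Hydraulic diameter D_h = 4A/P = 4·(0.468·0.376)/(2·(0.468+0.376)) = 0.7039/1.688 = 0.417 m.
Re = ρVD_h/μ = 860·3.27·0.417/0.00516 = 2.273e+05.
ε/D_h = 4.9e-05/0.417 = 0.000118; Haaland gives 1/√f = -1.8 log₁₀[1.02e-05+3.04e-05] = 7.906, so f = 0.016.
ΔP = f(L/D_h)(ρV²/2) = 0.016·31/0.417·4598 = 5469 Pa.
ΔP = 5.47 kPa.

ΔP ≈ 5.47 kPa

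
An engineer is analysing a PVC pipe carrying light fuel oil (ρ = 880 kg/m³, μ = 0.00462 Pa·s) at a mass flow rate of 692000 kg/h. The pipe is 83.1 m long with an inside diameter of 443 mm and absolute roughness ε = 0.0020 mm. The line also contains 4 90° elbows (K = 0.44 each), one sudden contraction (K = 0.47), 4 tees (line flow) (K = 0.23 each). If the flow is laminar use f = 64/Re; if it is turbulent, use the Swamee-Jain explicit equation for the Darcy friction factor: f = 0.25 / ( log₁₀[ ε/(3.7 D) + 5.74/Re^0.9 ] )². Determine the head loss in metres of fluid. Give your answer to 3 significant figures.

ṁ = 692000 kg/h = 692000/3600 = 192.2 kg/s.
A = πD²/4 = π(0.443)²/4 = 0.1541 m²; mean velocity V = ṁ/(ρA) = 192.2/(880 · 0.1541) = 1.417 m/s.
Reynolds number Re = ρVD/μ = 880 · 1.417 · 0.443 / 0.00462 = 1.196e+05.
Re > 4000 → turbulent. Relative roughness ε/D = 2e-06/0.443 = 4.51e-06. Swamee-Jain: f = 0.25/(log₁₀[4.51e-06/3.7 + 5.74/1.196e+05^0.9])² = 0.25/(log₁₀[1.22e-06 + 0.000155])² = 0.25/(-3.808)² = 0.01724.
Total minor-loss coefficient ΣK = 4·0.44 + 1·0.47 + 4·0.23 = 3.15.
ΔP = [f·L/D + ΣK]·(ρV²/2) = [0.01724·83.1/0.443 + 3.15]·(880·1.417²/2) = [3.235 + 3.15]·883.7 = 5642 Pa.
Head loss h_f = ΔP/(ρg) = 5642/(880·9.81) = 0.654 m.

h_f ≈ 0.654 m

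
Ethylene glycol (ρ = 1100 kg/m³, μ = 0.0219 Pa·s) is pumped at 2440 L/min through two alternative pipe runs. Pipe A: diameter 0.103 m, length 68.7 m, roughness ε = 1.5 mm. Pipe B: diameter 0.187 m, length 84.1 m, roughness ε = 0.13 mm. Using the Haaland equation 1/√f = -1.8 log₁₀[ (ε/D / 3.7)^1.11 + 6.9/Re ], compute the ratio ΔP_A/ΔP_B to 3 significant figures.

ΔP_A/ΔP_B ≈ 24.8

Pipe A: V = Q/A = 0.04067/0.008332 = 4.881 m/s; Re = 2.525e+04; ε/D = 0.0146; Haaland → f = 0.04506; ΔP_A = f(L/D)(ρV²/2) = 3.937e+05 Pa.
Pipe B: V = Q/A = 0.04067/0.02746 = 1.481 m/s; Re = 1.391e+04; ε/D = 0.000695; Haaland → f = 0.02932; ΔP_B = f(L/D)(ρV²/2) = 1.59e+04 Pa.
ΔP_A/ΔP_B = 3.937e+05/1.59e+04 = 24.8.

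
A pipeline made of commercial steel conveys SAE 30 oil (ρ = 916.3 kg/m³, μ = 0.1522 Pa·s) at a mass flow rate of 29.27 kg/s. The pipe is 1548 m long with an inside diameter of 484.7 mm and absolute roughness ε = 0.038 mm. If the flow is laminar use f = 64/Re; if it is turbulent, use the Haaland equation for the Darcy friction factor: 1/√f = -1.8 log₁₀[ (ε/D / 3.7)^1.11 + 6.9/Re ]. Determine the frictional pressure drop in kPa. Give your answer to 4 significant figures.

A = πD²/4 = π(0.4847)²/4 = 0.1845 m²; mean velocity V = ṁ/(ρA) = 29.27/(916.3 · 0.1845) = 0.1731 m/s.
Reynolds number Re = ρVD/μ = 916.3 · 0.1731 · 0.4847 / 0.152 = 505.2.
Re < 2300 → laminar flow, so f = 64/Re = 64/505.2 = 0.1267 (the turbulent correlation is not needed).
Darcy-Weisbach: ΔP = f(L/D)(ρV²/2) = 0.1267·(1548/0.4847)·(916.3·0.1731²/2) = 0.1267·3194·13.73 = 5556 Pa.
ΔP = 5556 Pa = 5.556 kPa.

ΔP ≈ 5.556 kPa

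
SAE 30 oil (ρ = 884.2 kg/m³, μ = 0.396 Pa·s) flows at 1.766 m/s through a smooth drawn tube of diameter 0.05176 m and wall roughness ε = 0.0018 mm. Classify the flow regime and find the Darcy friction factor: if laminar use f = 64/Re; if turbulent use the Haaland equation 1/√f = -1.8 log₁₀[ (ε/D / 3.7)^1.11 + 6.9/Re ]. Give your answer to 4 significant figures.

Re = ρVD/μ = 884.2·1.766·0.05176/0.396 = 204.1.
Re < 2300 → laminar, so f = 64/Re = 0.3136 (roughness is irrelevant in laminar flow).

f ≈ 0.3136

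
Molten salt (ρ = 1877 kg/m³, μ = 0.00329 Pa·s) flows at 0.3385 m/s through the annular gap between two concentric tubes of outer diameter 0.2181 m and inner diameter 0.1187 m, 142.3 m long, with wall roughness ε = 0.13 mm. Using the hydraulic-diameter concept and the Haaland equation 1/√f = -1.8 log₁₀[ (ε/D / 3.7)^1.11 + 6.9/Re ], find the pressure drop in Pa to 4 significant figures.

Hydraulic diameter D_h = 4A/P = D_o - D_i = 0.2181 - 0.1187 = 0.0994 m.
Re = ρVD_h/μ = 1877·0.3385·0.0994/0.00329 = 1.92e+04.
ε/D_h = 0.00013/0.0994 = 0.00131; Haaland gives 1/√f = -1.8 log₁₀[0.000147+0.000359] = 5.931, so f = 0.02843.
ΔP = f(L/D_h)(ρV²/2) = 0.02843·142.3/0.0994·107.5 = 4376 Pa.

ΔP ≈ 4376 Pa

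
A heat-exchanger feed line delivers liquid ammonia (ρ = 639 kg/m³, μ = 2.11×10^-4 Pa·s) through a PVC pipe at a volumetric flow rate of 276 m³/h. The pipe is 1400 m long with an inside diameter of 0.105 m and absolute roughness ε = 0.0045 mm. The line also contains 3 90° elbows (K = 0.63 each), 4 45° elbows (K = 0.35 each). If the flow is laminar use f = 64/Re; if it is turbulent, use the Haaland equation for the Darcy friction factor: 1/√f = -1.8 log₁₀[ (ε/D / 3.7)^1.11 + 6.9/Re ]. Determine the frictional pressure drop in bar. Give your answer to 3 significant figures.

Q = 276 m³/h = 276/3600 = 0.07667 m³/s.
Cross-sectional area A = πD²/4 = π(0.105)²/4 = 0.008659 m²; mean velocity V = Q/A = 0.07667/0.008659 = 8.854 m/s.
Reynolds number Re = ρVD/μ = 639 · 8.854 · 0.105 / 0.000211 = 2.815e+06.
Re > 4000 → turbulent. Relative roughness ε/D = 4.5e-06/0.105 = 4.29e-05. Haaland: 1/√f = -1.8 log₁₀[(4.29e-05/3.7)^1.11 + 6.9/2.815e+06] = -1.8 log₁₀[3.32e-06 + 2.45e-06] = 9.43, so f = 0.01125.
Total minor-loss coefficient ΣK = 3·0.63 + 4·0.35 = 3.29.
ΔP = [f·L/D + ΣK]·(ρV²/2) = [0.01125·1400/0.105 + 3.29]·(639·8.854²/2) = [149.9 + 3.29]·2.505e+04 = 3.838e+06 Pa.
ΔP = 3.838e+06 Pa = 38.4 bar.

ΔP ≈ 38.4 bar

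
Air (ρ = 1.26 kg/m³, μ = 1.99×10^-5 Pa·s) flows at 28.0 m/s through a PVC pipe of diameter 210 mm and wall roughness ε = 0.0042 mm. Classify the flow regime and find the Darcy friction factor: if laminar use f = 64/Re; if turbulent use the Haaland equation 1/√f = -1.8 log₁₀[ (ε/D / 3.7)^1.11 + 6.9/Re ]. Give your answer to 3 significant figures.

Re = ρVD/μ = 1.26·28·0.21/1.99e-05 = 3.723e+05.
Re > 4000 → turbulent. ε/D = 4.2e-06/0.21 = 2e-05; Haaland: 1/√f = -1.8 log₁₀[1.42e-06 + 1.85e-05] = 8.46, so f = 0.01397.

f ≈ 0.0140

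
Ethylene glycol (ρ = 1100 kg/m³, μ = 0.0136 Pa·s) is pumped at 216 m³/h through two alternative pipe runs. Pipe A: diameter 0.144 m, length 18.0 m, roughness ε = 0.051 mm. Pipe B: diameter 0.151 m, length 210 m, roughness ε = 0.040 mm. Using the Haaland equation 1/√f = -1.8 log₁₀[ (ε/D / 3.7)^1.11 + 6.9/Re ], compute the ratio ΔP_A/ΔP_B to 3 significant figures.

ΔP_A/ΔP_B ≈ 0.109

Pipe A: V = Q/A = 0.06/0.01629 = 3.684 m/s; Re = 4.291e+04; ε/D = 0.000354; Haaland → f = 0.02243; ΔP_A = f(L/D)(ρV²/2) = 2.093e+04 Pa.
Pipe B: V = Q/A = 0.06/0.01791 = 3.35 m/s; Re = 4.092e+04; ε/D = 0.000265; Haaland → f = 0.02239; ΔP_B = f(L/D)(ρV²/2) = 1.922e+05 Pa.
ΔP_A/ΔP_B = 2.093e+04/1.922e+05 = 0.109.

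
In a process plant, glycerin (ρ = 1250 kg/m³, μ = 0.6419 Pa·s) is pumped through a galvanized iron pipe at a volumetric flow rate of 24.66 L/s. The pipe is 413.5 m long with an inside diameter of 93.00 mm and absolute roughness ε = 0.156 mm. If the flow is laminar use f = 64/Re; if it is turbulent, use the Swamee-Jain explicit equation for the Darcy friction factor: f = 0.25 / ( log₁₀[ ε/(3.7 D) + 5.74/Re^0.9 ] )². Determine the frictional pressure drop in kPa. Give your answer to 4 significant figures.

ΔP ≈ 3565 kPa

Q = 24.66 L/s = 24.66/1000 = 0.02466 m³/s.
Cross-sectional area A = πD²/4 = π(0.093)²/4 = 0.006793 m²; mean velocity V = Q/A = 0.02466/0.006793 = 3.63 m/s.
Reynolds number Re = ρVD/μ = 1250 · 3.63 · 0.093 / 0.642 = 657.5.
Re < 2300 → laminar flow, so f = 64/Re = 64/657.5 = 0.09735 (the turbulent correlation is not needed).
Darcy-Weisbach: ΔP = f(L/D)(ρV²/2) = 0.09735·(413.5/0.093)·(1250·3.63²/2) = 0.09735·4446·8237 = 3.565e+06 Pa.
ΔP = 3.565e+06 Pa = 3565 kPa.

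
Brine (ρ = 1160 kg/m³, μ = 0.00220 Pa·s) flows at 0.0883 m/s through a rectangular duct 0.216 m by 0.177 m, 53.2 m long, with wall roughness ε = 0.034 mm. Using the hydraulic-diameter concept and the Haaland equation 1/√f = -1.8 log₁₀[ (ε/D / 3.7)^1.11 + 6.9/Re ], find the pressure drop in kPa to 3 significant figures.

ΔP ≈ 0.0395 kPa

Hydraulic diameter D_h = 4A/P = 4·(0.216·0.177)/(2·(0.216+0.177)) = 0.1529/0.786 = 0.1946 m.
Re = ρVD_h/μ = 1160·0.0883·0.1946/0.0022 = 9059.
ε/D_h = 3.4e-05/0.1946 = 0.000175; Haaland gives 1/√f = -1.8 log₁₀[1.58e-05+0.000762] = 5.597, so f = 0.03192.
ΔP = f(L/D_h)(ρV²/2) = 0.03192·53.2/0.1946·4.522 = 39.48 Pa.
ΔP = 0.0395 kPa.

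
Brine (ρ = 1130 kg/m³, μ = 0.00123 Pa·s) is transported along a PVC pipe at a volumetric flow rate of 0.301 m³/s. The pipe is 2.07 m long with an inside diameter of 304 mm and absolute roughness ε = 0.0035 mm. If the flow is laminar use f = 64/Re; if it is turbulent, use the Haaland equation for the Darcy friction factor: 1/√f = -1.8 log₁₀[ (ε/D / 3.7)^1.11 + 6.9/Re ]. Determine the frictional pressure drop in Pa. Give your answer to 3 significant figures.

Cross-sectional area A = πD²/4 = π(0.304)²/4 = 0.07258 m²; mean velocity V = Q/A = 0.301/0.07258 = 4.147 m/s.
Reynolds number Re = ρVD/μ = 1130 · 4.147 · 0.304 / 0.00123 = 1.158e+06.
Re > 4000 → turbulent. Relative roughness ε/D = 3.5e-06/0.304 = 1.15e-05. Haaland: 1/√f = -1.8 log₁₀[(1.15e-05/3.7)^1.11 + 6.9/1.158e+06] = -1.8 log₁₀[7.71e-07 + 5.96e-06] = 9.31, so f = 0.01154.
Darcy-Weisbach: ΔP = f(L/D)(ρV²/2) = 0.01154·(2.07/0.304)·(1130·4.147²/2) = 0.01154·6.809·9716 = 763.4 Pa.

ΔP ≈ 763 Pa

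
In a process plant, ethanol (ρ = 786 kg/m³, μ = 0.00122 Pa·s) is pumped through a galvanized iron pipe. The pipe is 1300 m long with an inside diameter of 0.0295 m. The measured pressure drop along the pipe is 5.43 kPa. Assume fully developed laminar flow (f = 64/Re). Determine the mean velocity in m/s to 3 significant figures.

For laminar flow, f = 64/Re with Re = ρVD/μ, so Darcy-Weisbach reduces to ΔP = 32μLV/D². Solving for V: V = ΔP·D²/(32μL) = 5430·(0.0295)²/(32·0.00122·1300) = 0.09311 m/s.
Check: Re = ρVD/μ = 786·0.09311·0.0295/0.00122 = 1770 < 2300, so the laminar assumption holds.

V ≈ 0.0931 m/s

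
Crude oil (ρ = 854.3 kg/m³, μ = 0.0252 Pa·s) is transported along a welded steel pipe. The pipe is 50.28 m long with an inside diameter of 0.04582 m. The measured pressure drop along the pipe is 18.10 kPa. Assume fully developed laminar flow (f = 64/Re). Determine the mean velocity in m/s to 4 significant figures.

V ≈ 0.9372 m/s

For laminar flow, f = 64/Re with Re = ρVD/μ, so Darcy-Weisbach reduces to ΔP = 32μLV/D². Solving for V: V = ΔP·D²/(32μL) = 1.81e+04·(0.04582)²/(32·0.0252·50.28) = 0.9372 m/s.
Check: Re = ρVD/μ = 854.3·0.9372·0.04582/0.0252 = 1456 < 2300, so the laminar assumption holds.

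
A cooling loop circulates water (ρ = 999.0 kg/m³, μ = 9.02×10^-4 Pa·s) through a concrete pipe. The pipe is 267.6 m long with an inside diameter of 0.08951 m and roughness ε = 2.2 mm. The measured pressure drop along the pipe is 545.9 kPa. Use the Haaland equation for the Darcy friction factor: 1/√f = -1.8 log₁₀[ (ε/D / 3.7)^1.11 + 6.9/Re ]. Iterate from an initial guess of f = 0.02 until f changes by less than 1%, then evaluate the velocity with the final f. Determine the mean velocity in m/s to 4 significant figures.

V ≈ 2.627 m/s

Rearranging Darcy-Weisbach: V = √(2·ΔP·D/(f·L·ρ)). With ε/D = 0.0022/0.08951 = 0.0246, iterate starting from f = 0.02:
  f = 0.02 → V = √(2·5.459e+05·0.08951/(0.02·267.6·999)) = 4.275 m/s; Re = ρVD/μ = 4.238e+05; f → 0.0529
  f = 0.0529 → V = 2.629 m/s; Re = 2.606e+05; f → 0.05296
Converged (Δf/f < 1%). With the final f = 0.05296: V = √(2·5.459e+05·0.08951/(0.05296·267.6·999)) = 2.627 m/s.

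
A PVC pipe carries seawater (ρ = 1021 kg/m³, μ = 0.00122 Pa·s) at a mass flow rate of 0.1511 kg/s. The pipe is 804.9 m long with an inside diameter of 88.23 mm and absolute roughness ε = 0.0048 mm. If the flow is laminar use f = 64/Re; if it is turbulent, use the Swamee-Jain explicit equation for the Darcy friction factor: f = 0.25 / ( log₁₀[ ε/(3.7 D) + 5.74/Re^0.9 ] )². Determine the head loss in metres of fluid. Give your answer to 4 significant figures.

h_f ≈ 0.009755 m

A = πD²/4 = π(0.08823)²/4 = 0.006114 m²; mean velocity V = ṁ/(ρA) = 0.1511/(1021 · 0.006114) = 0.02421 m/s.
Reynolds number Re = ρVD/μ = 1021 · 0.02421 · 0.08823 / 0.00122 = 1787.
Re < 2300 → laminar flow, so f = 64/Re = 64/1787 = 0.03581 (the turbulent correlation is not needed).
Darcy-Weisbach: ΔP = f(L/D)(ρV²/2) = 0.03581·(804.9/0.08823)·(1021·0.02421²/2) = 0.03581·9123·0.2991 = 97.71 Pa.
Head loss h_f = ΔP/(ρg) = 97.71/(1021·9.81) = 0.009755 m.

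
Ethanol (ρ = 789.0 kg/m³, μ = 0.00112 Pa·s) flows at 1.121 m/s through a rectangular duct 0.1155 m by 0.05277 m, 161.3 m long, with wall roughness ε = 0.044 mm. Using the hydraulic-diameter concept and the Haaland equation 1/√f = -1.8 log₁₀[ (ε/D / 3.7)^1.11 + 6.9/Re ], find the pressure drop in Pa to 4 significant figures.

Hydraulic diameter D_h = 4A/P = 4·(0.1155·0.05277)/(2·(0.1155+0.05277)) = 0.02438/0.3365 = 0.07244 m.
Re = ρVD_h/μ = 789·1.121·0.07244/0.00112 = 5.721e+04.
ε/D_h = 4.4e-05/0.07244 = 0.000607; Haaland gives 1/√f = -1.8 log₁₀[6.29e-05+0.000121] = 6.725, so f = 0.02211.
ΔP = f(L/D_h)(ρV²/2) = 0.02211·161.3/0.07244·495.7 = 2.441e+04 Pa.

ΔP ≈ 24410 Pa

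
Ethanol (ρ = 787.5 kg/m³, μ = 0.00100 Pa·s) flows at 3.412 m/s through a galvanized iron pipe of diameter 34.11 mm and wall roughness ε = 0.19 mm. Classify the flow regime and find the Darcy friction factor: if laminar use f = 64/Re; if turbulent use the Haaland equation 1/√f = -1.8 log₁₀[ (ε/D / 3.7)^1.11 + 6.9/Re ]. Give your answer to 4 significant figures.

Re = ρVD/μ = 787.5·3.412·0.03411/0.001 = 9.165e+04.
Re > 4000 → turbulent. ε/D = 0.00019/0.03411 = 0.00557; Haaland: 1/√f = -1.8 log₁₀[0.000737 + 7.53e-05] = 5.563, so f = 0.03231.

f ≈ 0.03231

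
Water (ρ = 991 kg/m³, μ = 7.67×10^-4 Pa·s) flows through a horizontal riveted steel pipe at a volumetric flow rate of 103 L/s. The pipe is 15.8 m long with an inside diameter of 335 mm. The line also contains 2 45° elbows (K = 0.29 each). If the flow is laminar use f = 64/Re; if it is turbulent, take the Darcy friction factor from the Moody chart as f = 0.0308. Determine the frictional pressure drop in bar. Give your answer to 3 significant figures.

Q = 103 L/s = 103/1000 = 0.103 m³/s.
Cross-sectional area A = πD²/4 = π(0.335)²/4 = 0.08814 m²; mean velocity V = Q/A = 0.103/0.08814 = 1.169 m/s.
Reynolds number Re = ρVD/μ = 991 · 1.169 · 0.335 / 0.000767 = 5.058e+05.
Re > 4000 → turbulent; use the Moody-chart value f = 0.0308.
Total minor-loss coefficient ΣK = 2·0.29 = 0.58.
ΔP = [f·L/D + ΣK]·(ρV²/2) = [0.0308·15.8/0.335 + 0.58]·(991·1.169²/2) = [1.453 + 0.58]·676.6 = 1375 Pa.
ΔP = 1375 Pa = 0.0138 bar.

ΔP ≈ 0.0138 bar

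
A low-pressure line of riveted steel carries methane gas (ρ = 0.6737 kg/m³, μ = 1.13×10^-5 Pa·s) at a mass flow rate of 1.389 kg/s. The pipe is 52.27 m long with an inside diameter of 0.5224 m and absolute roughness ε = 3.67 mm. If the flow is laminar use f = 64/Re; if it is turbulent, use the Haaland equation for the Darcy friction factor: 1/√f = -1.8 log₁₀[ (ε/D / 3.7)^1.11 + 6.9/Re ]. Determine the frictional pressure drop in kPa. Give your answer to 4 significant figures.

A = πD²/4 = π(0.5224)²/4 = 0.2143 m²; mean velocity V = ṁ/(ρA) = 1.389/(0.6737 · 0.2143) = 9.619 m/s.
Reynolds number Re = ρVD/μ = 0.6737 · 9.619 · 0.5224 / 1.13e-05 = 2.996e+05.
Re > 4000 → turbulent. Relative roughness ε/D = 0.00367/0.5224 = 0.00703. Haaland: 1/√f = -1.8 log₁₀[(0.00703/3.7)^1.11 + 6.9/2.996e+05] = -1.8 log₁₀[0.000953 + 2.3e-05] = 5.419, so f = 0.03405.
Darcy-Weisbach: ΔP = f(L/D)(ρV²/2) = 0.03405·(52.27/0.5224)·(0.6737·9.619²/2) = 0.03405·100.1·31.17 = 106.2 Pa.
ΔP = 106.2 Pa = 0.1062 kPa.

ΔP ≈ 0.1062 kPa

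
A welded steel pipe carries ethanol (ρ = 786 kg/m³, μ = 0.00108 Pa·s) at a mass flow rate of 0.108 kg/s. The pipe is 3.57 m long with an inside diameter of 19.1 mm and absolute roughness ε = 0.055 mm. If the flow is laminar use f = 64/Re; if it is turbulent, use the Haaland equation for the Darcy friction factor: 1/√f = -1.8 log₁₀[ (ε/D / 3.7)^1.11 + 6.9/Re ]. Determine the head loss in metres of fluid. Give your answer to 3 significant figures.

h_f ≈ 0.0828 m

A = πD²/4 = π(0.0191)²/4 = 0.0002865 m²; mean velocity V = ṁ/(ρA) = 0.108/(786 · 0.0002865) = 0.4796 m/s.
Reynolds number Re = ρVD/μ = 786 · 0.4796 · 0.0191 / 0.00108 = 6666.
Re > 4000 → turbulent. Relative roughness ε/D = 5.5e-05/0.0191 = 0.00288. Haaland: 1/√f = -1.8 log₁₀[(0.00288/3.7)^1.11 + 6.9/6666] = -1.8 log₁₀[0.000354 + 0.00104] = 5.143, so f = 0.03781.
Darcy-Weisbach: ΔP = f(L/D)(ρV²/2) = 0.03781·(3.57/0.0191)·(786·0.4796²/2) = 0.03781·186.9·90.38 = 638.7 Pa.
Head loss h_f = ΔP/(ρg) = 638.7/(786·9.81) = 0.0828 m.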